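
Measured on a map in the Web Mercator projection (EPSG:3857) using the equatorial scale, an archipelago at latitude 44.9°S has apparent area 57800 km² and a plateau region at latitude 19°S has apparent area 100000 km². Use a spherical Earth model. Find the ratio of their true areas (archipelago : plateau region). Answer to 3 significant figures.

Mercator's areal exaggeration is sec²φ; hence true area = (apparent area) · cos²φ.
True area of archipelago: 57800 × cos²(44.9°) = 57800 × 0.5017 = 29000 km².
True area of plateau region: 100000 × cos²(19°) = 100000 × 0.8940 = 89400 km².
Ratio = 29000 / 89400 ≈ 0.324.

0.324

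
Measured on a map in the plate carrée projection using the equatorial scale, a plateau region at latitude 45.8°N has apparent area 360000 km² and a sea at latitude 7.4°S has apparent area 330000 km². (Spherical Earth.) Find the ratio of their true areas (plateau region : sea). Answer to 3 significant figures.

0.767

On the plate carrée, areal scale = h·k = 1 × sec φ, so true area = apparent × cos φ.
True area of plateau region: 360000 × cos(45.8°) = 360000 × 0.6972 = 251000 km².
True area of sea: 330000 × cos(7.4°) = 330000 × 0.9917 = 327300 km².
Ratio = 251000 / 327300 ≈ 0.767.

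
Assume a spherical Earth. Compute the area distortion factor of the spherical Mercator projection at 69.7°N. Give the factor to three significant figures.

8.31

Mercator is conformal, so the point scale is isotropic: h = k = sec φ = 1/cos φ.
Areal scale = k² = sec²φ = 1/cos²(69.7°) = 1/0.3469² = 8.308.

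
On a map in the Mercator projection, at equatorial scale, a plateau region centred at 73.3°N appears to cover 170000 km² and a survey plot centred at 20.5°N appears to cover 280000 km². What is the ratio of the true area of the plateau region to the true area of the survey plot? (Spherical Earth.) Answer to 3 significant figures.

Mercator's areal exaggeration is sec²φ; hence true area = (apparent area) · cos²φ.
True area of plateau region: 170000 × cos²(73.3°) = 170000 × 0.08258 = 14040 km².
True area of survey plot: 280000 × cos²(20.5°) = 280000 × 0.8774 = 245700 km².
Ratio = 14040 / 245700 ≈ 0.0571.

0.0571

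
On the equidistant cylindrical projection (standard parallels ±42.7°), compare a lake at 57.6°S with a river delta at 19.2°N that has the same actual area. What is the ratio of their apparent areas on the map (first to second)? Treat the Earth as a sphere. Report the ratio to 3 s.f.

1.76

The equidistant cylindrical projection with φ₀ = 42.7° has h = 1 (meridians true) and k = cos φ₀ / cos φ along parallels.
Areal scale at 57.6°: h·k = 1.000 × 1.372 = 1.372.
Areal scale at 19.2°: h·k = 1.000 × 0.7782 = 0.7782.
Ratio = 1.372/0.7782 ≈ 1.76.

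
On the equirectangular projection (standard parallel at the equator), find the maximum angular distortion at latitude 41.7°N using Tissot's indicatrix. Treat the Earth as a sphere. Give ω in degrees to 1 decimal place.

16.7°

In the plate carrée (x = Rλ, y = Rφ), meridians are true-scale (h = 1) and parallels are stretched by k = sec φ.
At 41.7°: h = 1.000, k = 1.339; principal scales a = 1.339, b = 1.000.
sin(ω/2) = (a − b)/(a + b) = 0.3393/2.339 = 0.1451, so ω = 2 arcsin(0.1451) ≈ 16.7°.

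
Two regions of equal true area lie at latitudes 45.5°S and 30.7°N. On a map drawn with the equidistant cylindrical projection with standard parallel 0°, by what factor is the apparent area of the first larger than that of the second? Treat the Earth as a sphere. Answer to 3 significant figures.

1.23

For the equirectangular projection with φ₀ = 0 (plate carrée), h = 1 along meridians and k = sec φ along parallels.
Areal scale at 45.5°: h·k = 1.000 × 1.427 = 1.427.
Areal scale at 30.7°: h·k = 1.000 × 1.163 = 1.163.
Ratio = 1.427/1.163 ≈ 1.23.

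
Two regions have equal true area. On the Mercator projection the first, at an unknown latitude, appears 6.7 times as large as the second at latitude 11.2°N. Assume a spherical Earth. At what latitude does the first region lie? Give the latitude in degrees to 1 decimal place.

67.7°

Mercator areal scale is sec²φ, so apparent-area ratio = sec²φ₁ / sec²φ₂ = cos²φ₂ / cos²φ₁.
cos²φ₂ / cos²φ₁ = 6.7  ⇒  cos φ₁ = cos 11.2° / √6.7 = 0.9810/2.588 = 0.3790.
φ₁ = arccos(0.3790) ≈ 67.7°.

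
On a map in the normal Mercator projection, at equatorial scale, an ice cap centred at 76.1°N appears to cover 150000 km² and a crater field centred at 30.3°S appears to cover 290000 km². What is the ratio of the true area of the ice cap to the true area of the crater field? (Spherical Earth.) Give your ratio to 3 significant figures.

0.0400

Since Mercator area scale is 1/cos²φ, the true area equals the apparent area multiplied by cos²φ.
True area of ice cap: 150000 × cos²(76.1°) = 150000 × 0.05771 = 8656 km².
True area of crater field: 290000 × cos²(30.3°) = 290000 × 0.7455 = 216200 km².
Ratio = 8656 / 216200 ≈ 0.0400.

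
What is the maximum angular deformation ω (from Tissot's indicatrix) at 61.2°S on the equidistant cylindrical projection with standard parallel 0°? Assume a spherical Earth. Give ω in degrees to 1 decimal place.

Plate carrée maps x = Rλ, y = Rφ. The meridian scale is h = 1 and the parallel scale is k = 1/cos φ = sec φ.
At 61.2°: h = 1.000, k = 2.076; principal scales a = 2.076, b = 1.000.
sin(ω/2) = (a − b)/(a + b) = 1.076/3.076 = 0.3498, so ω = 2 arcsin(0.3498) ≈ 40.9°.

40.9°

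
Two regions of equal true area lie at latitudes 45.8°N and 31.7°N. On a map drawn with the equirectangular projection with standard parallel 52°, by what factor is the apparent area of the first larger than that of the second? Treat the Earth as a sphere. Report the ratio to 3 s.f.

1.22

In the equirectangular projection with standard parallel φ₀ = 52° (x = Rλ cos φ₀, y = Rφ), meridians are true-scale (h = 1) and the parallel scale is k = cos φ₀ / cos φ.
Areal scale at 45.8°: h·k = 1.000 × 0.8831 = 0.8831.
Areal scale at 31.7°: h·k = 1.000 × 0.7236 = 0.7236.
Ratio = 0.8831/0.7236 ≈ 1.22.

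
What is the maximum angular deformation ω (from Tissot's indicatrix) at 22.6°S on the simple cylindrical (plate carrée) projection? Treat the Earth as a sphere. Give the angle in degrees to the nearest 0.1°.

4.6°

In the plate carrée (x = Rλ, y = Rφ), meridians are true-scale (h = 1) and parallels are stretched by k = sec φ.
At 22.6°: h = 1.000, k = 1.083; principal scales a = 1.083, b = 1.000.
sin(ω/2) = (a − b)/(a + b) = 0.08318/2.083 = 0.03993, so ω = 2 arcsin(0.03993) ≈ 4.6°.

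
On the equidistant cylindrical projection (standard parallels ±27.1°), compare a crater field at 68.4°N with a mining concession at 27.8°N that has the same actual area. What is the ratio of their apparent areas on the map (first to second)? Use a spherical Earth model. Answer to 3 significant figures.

2.40

The equidistant cylindrical projection with φ₀ = 27.1° has h = 1 (meridians true) and k = cos φ₀ / cos φ along parallels.
Areal scale at 68.4°: h·k = 1.000 × 2.418 = 2.418.
Areal scale at 27.8°: h·k = 1.000 × 1.006 = 1.006.
Ratio = 2.418/1.006 ≈ 2.40.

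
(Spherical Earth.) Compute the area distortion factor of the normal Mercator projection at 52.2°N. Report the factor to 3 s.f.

2.66

The Mercator projection is conformal; its linear scale factor is the same in every direction and equals sec φ = 1/cos φ.
Areal scale = k² = sec²φ = 1/cos²(52.2°) = 1/0.6129² = 2.662.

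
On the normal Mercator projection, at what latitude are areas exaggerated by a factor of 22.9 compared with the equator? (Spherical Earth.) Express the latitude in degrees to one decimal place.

77.9°

Mercator areal scale is sec²φ.
sec²φ = 22.9  ⇒  cos²φ = 0.04367  ⇒  cos φ = 0.2090.
φ = arccos(0.2090) ≈ 77.9°.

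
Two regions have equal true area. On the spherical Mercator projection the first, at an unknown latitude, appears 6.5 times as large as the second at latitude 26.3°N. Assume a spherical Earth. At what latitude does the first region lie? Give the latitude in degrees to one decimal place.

69.4°

For equal true areas on Mercator, apparent areas scale as sec²φ, so the ratio is cos²φ₂ / cos²φ₁.
cos²φ₂ / cos²φ₁ = 6.5  ⇒  cos φ₁ = cos 26.3° / √6.5 = 0.8965/2.550 = 0.3516.
φ₁ = arccos(0.3516) ≈ 69.4°.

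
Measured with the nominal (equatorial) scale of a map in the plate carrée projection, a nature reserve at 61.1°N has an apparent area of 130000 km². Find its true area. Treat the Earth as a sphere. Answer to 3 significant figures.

62800 km²

For the equirectangular projection with φ₀ = 0 (plate carrée), h = 1 along meridians and k = sec φ along parallels.
Areal scale = h·k = 1 × sec φ; at 61.1°, h = 1.000, k = 2.069, so h·k = 2.069.
True area = apparent / (areal scale) = 130000 / 2.069 ≈ 62800 km².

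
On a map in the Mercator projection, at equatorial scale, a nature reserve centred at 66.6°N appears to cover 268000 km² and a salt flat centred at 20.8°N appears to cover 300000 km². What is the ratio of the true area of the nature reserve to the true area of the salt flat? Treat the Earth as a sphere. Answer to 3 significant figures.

Since Mercator area scale is 1/cos²φ, the true area equals the apparent area multiplied by cos²φ.
True area of nature reserve: 268000 × cos²(66.6°) = 268000 × 0.1577 = 42270 km².
True area of salt flat: 300000 × cos²(20.8°) = 300000 × 0.8739 = 262200 km².
Ratio = 42270 / 262200 ≈ 0.161.

0.161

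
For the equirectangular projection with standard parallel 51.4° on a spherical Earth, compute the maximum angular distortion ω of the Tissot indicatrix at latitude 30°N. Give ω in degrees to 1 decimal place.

With standard parallel φ₀ = 51.4°, the equirectangular projection gives x = Rλ cos φ₀, y = Rφ, so h = 1 and k = cos 51.4° / cos φ.
At 30°: h = 1.000, k = 0.7204; principal scales a = 1.000, b = 0.7204.
sin(ω/2) = (a − b)/(a + b) = 0.2796/1.720 = 0.1625, so ω = 2 arcsin(0.1625) ≈ 18.7°.

18.7°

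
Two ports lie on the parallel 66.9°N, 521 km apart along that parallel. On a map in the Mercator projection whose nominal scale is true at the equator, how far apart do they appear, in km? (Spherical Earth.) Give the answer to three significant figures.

1330 km

Mercator is conformal, so the point scale is isotropic: h = k = sec φ = 1/cos φ.
Along the parallel, k = sec 66.9° = 1/0.3923 = 2.549.
Map distance = 521 × 2.549 ≈ 1330 km.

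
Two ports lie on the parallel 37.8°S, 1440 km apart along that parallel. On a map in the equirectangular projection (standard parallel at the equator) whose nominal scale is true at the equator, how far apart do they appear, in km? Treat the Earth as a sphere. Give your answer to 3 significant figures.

1820 km

For the equirectangular projection with φ₀ = 0 (plate carrée), h = 1 along meridians and k = sec φ along parallels.
Along the parallel, k = sec 37.8° = 1/0.7902 = 1.266.
Map distance = 1440 × 1.266 ≈ 1820 km.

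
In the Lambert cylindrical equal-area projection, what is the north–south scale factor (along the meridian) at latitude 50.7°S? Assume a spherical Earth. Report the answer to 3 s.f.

0.633

The Lambert cylindrical equal-area projection is the cylindrical equal-area projection with its standard parallel at the equator (φ₀ = 0). A cylindrical equal-area projection with standard parallel φ₀ has meridian scale h = cos φ / cos φ₀ and parallel scale k = cos φ₀ / cos φ (so areas are preserved, h·k = 1).
h = cos 50.7° / cos 0° = 0.6334/1.000 = 0.6334.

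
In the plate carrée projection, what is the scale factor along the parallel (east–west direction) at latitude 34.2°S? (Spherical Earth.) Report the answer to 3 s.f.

Plate carrée maps x = Rλ, y = Rφ. The meridian scale is h = 1 and the parallel scale is k = 1/cos φ = sec φ.
k = 1/cos 34.2° = 1/0.8271 = 1.209.

1.21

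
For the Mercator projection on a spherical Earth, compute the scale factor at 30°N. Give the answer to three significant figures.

1.15

Mercator is conformal, so the point scale is isotropic: h = k = sec φ = 1/cos φ.
k = 1/cos 30° = 1/0.8660 = 1.155.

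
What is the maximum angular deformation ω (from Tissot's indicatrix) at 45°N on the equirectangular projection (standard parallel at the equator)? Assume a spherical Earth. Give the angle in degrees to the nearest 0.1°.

For the equirectangular projection with φ₀ = 0 (plate carrée), h = 1 along meridians and k = sec φ along parallels.
At 45°: h = 1.000, k = 1.414; principal scales a = 1.414, b = 1.000.
sin(ω/2) = (a − b)/(a + b) = 0.4142/2.414 = 0.1716, so ω = 2 arcsin(0.1716) ≈ 19.8°.

19.8°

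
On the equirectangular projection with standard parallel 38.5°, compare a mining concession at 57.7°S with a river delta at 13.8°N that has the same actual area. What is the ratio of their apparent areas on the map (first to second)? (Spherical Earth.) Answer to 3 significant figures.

1.82

With standard parallel φ₀ = 38.5°, the equirectangular projection gives x = Rλ cos φ₀, y = Rφ, so h = 1 and k = cos 38.5° / cos φ.
Areal scale at 57.7°: h·k = 1.000 × 1.465 = 1.465.
Areal scale at 13.8°: h·k = 1.000 × 0.8059 = 0.8059.
Ratio = 1.465/0.8059 ≈ 1.82.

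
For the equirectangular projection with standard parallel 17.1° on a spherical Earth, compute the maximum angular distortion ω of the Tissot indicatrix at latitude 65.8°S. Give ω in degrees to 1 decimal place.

47.1°

In the equirectangular projection with standard parallel φ₀ = 17.1° (x = Rλ cos φ₀, y = Rφ), meridians are true-scale (h = 1) and the parallel scale is k = cos φ₀ / cos φ.
At 65.8°: h = 1.000, k = 2.332; principal scales a = 2.332, b = 1.000.
sin(ω/2) = (a − b)/(a + b) = 1.332/3.332 = 0.3997, so ω = 2 arcsin(0.3997) ≈ 47.1°.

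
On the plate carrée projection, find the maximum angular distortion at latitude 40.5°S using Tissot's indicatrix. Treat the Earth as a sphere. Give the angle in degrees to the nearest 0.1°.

15.6°

Plate carrée maps x = Rλ, y = Rφ. The meridian scale is h = 1 and the parallel scale is k = 1/cos φ = sec φ.
At 40.5°: h = 1.000, k = 1.315; principal scales a = 1.315, b = 1.000.
sin(ω/2) = (a − b)/(a + b) = 0.3151/2.315 = 0.1361, so ω = 2 arcsin(0.1361) ≈ 15.6°.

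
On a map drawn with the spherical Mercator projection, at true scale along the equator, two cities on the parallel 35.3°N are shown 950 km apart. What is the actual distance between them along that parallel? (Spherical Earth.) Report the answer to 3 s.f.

775 km

The Mercator projection is conformal; its linear scale factor is the same in every direction and equals sec φ = 1/cos φ.
Along the parallel at 35.3°, map distances are exaggerated by k = sec 35.3° = 1.225.
True distance = 950 / 1.225 = 950 × cos 35.3° ≈ 775 km.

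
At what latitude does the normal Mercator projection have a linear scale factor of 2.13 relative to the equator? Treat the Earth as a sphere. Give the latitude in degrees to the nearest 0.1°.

62.0°

Mercator scale is k = sec φ = 1/cos φ.
1/cos φ = 2.13  ⇒  cos φ = 0.4695  ⇒  φ = arccos(0.4695) ≈ 62.0°.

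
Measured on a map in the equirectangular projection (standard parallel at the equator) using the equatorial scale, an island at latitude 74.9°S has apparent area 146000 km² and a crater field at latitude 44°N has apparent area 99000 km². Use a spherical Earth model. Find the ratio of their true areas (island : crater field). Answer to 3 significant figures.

Plate carrée has h = 1 and k = sec φ, giving areal scale sec φ; true area = (apparent area) · cos φ.
True area of island: 146000 × cos(74.9°) = 146000 × 0.2605 = 38030 km².
True area of crater field: 99000 × cos(44°) = 99000 × 0.7193 = 71210 km².
Ratio = 38030 / 71210 ≈ 0.534.

0.534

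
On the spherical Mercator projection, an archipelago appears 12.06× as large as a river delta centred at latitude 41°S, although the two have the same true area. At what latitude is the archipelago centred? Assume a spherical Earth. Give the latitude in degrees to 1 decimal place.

77.4°

Mercator areal scale is sec²φ, so apparent-area ratio = sec²φ₁ / sec²φ₂ = cos²φ₂ / cos²φ₁.
cos²φ₂ / cos²φ₁ = 12.06  ⇒  cos φ₁ = cos 41° / √12.06 = 0.7547/3.473 = 0.2173.
φ₁ = arccos(0.2173) ≈ 77.4°.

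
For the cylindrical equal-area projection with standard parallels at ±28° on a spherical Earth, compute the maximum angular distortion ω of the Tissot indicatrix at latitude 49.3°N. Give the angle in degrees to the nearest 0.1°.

A cylindrical equal-area projection with standard parallel φ₀ has meridian scale h = cos φ / cos φ₀ and parallel scale k = cos φ₀ / cos φ (so areas are preserved, h·k = 1).
At 49.3°: h = 0.7385, k = 1.354; principal scales a = 1.354, b = 0.7385.
sin(ω/2) = (a − b)/(a + b) = 0.6155/2.093 = 0.2941, so ω = 2 arcsin(0.2941) ≈ 34.2°.

34.2°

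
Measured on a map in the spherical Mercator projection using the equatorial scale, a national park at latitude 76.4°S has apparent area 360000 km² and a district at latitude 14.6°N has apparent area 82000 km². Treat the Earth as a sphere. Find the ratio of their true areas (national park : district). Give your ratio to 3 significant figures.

On Mercator the areal scale is sec²φ, so true area = apparent × cos²φ.
True area of national park: 360000 × cos²(76.4°) = 360000 × 0.05529 = 19910 km².
True area of district: 82000 × cos²(14.6°) = 82000 × 0.9365 = 76790 km².
Ratio = 19910 / 76790 ≈ 0.259.

0.259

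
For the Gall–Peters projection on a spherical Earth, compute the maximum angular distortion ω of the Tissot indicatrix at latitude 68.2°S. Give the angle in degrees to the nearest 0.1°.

The Gall–Peters projection is cylindrical equal-area with φ₀ = 45°. Cylindrical equal-area (φ₀ = 45°): h = cos φ / cos 45° along meridians, k = cos 45° / cos φ along parallels; h·k = 1.
At 68.2°: h = 0.5252, k = 1.904; principal scales a = 1.904, b = 0.5252.
sin(ω/2) = (a − b)/(a + b) = 1.379/2.429 = 0.5676, so ω = 2 arcsin(0.5676) ≈ 69.2°.

69.2°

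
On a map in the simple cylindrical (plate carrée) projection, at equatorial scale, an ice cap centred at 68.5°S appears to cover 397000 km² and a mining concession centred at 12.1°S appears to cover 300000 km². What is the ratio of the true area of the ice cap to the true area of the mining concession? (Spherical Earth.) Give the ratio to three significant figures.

0.496

Plate carrée has h = 1 and k = sec φ, giving areal scale sec φ; true area = (apparent area) · cos φ.
True area of ice cap: 397000 × cos(68.5°) = 397000 × 0.3665 = 145500 km².
True area of mining concession: 300000 × cos(12.1°) = 300000 × 0.9778 = 293300 km².
Ratio = 145500 / 293300 ≈ 0.496.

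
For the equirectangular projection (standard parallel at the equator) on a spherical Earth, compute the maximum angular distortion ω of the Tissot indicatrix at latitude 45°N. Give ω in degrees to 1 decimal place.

In the plate carrée (x = Rλ, y = Rφ), meridians are true-scale (h = 1) and parallels are stretched by k = sec φ.
At 45°: h = 1.000, k = 1.414; principal scales a = 1.414, b = 1.000.
sin(ω/2) = (a − b)/(a + b) = 0.4142/2.414 = 0.1716, so ω = 2 arcsin(0.1716) ≈ 19.8°.

19.8°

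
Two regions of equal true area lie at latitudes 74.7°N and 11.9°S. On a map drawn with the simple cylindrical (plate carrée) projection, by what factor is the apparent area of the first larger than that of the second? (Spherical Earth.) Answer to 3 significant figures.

Plate carrée maps x = Rλ, y = Rφ. The meridian scale is h = 1 and the parallel scale is k = 1/cos φ = sec φ.
Areal scale at 74.7°: h·k = 1.000 × 3.790 = 3.790.
Areal scale at 11.9°: h·k = 1.000 × 1.022 = 1.022.
Ratio = 3.790/1.022 ≈ 3.71.

3.71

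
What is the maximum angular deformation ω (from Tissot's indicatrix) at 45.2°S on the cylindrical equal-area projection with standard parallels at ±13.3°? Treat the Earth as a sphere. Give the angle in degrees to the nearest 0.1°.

Cylindrical equal-area (φ₀ = 13.3°): h = cos φ / cos 13.3° along meridians, k = cos 13.3° / cos φ along parallels; h·k = 1.
At 45.2°: h = 0.7241, k = 1.381; principal scales a = 1.381, b = 0.7241.
sin(ω/2) = (a − b)/(a + b) = 0.6571/2.105 = 0.3121, so ω = 2 arcsin(0.3121) ≈ 36.4°.

36.4°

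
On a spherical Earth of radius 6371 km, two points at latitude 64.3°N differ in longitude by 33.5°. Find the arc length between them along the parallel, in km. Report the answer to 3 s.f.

Arc length along a parallel = R cos φ · Δλ (with Δλ in radians).
= 6371 × cos 64.3° × (33.5° × π/180) = 6371 × 0.4337 × 0.5847 ≈ 1620 km.

1620 km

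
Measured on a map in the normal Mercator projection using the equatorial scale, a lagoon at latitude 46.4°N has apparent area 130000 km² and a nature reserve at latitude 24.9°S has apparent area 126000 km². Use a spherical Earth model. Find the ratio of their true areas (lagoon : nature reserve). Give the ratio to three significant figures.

0.596

On Mercator the areal scale is sec²φ, so true area = apparent × cos²φ.
True area of lagoon: 130000 × cos²(46.4°) = 130000 × 0.4756 = 61820 km².
True area of nature reserve: 126000 × cos²(24.9°) = 126000 × 0.8227 = 103700 km².
Ratio = 61820 / 103700 ≈ 0.596.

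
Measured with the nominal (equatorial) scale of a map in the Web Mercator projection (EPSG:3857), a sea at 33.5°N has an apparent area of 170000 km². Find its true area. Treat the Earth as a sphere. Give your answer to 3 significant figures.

118000 km²

Mercator is conformal, so the point scale is isotropic: h = k = sec φ = 1/cos φ.
Areal scale = k² = sec²φ = 1/cos²(33.5°) = 1/0.8339² = 1.438.
True area = apparent / (areal scale) = 170000 / 1.438 ≈ 118000 km².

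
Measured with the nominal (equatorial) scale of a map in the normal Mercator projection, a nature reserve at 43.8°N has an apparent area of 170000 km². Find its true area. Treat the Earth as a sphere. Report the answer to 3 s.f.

The Mercator projection is conformal; its linear scale factor is the same in every direction and equals sec φ = 1/cos φ.
Areal scale = k² = sec²φ = 1/cos²(43.8°) = 1/0.7218² = 1.920.
True area = apparent / (areal scale) = 170000 / 1.920 ≈ 88600 km².

88600 km²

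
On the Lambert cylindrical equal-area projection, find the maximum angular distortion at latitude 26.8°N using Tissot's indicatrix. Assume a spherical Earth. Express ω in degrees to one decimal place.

13.0°

The Lambert cylindrical equal-area projection is the cylindrical equal-area projection with its standard parallel at the equator (φ₀ = 0). For cylindrical equal-area with standard parallel φ₀, h = cos φ / cos φ₀ and k = cos φ₀ / cos φ, so h·k = 1.
At 26.8°: h = 0.8926, k = 1.120; principal scales a = 1.120, b = 0.8926.
sin(ω/2) = (a − b)/(a + b) = 0.2278/2.013 = 0.1131, so ω = 2 arcsin(0.1131) ≈ 13.0°.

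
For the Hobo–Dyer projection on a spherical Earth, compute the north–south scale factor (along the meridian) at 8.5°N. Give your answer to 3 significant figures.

1.25

The Hobo–Dyer projection is cylindrical equal-area with φ₀ = 37.5°. For cylindrical equal-area with standard parallel φ₀, h = cos φ / cos φ₀ and k = cos φ₀ / cos φ, so h·k = 1.
h = cos 8.5° / cos 37.5° = 0.9890/0.7934 = 1.247.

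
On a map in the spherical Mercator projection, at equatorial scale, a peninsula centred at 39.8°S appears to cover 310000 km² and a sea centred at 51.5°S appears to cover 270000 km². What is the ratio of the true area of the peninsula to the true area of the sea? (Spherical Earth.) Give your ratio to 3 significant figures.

1.75

On Mercator the areal scale is sec²φ, so true area = apparent × cos²φ.
True area of peninsula: 310000 × cos²(39.8°) = 310000 × 0.5903 = 183000 km².
True area of sea: 270000 × cos²(51.5°) = 270000 × 0.3875 = 104600 km².
Ratio = 183000 / 104600 ≈ 1.75.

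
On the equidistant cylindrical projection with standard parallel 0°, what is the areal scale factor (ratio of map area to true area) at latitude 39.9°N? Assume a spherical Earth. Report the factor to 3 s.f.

1.30

For the equirectangular projection with φ₀ = 0 (plate carrée), h = 1 along meridians and k = sec φ along parallels.
Areal scale = h·k = 1 × sec φ; at 39.9°, h = 1.000, k = 1.304, so h·k = 1.304.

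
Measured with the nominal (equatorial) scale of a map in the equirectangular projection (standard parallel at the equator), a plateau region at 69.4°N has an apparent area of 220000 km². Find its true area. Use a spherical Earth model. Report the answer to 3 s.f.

Plate carrée maps x = Rλ, y = Rφ. The meridian scale is h = 1 and the parallel scale is k = 1/cos φ = sec φ.
Areal scale = h·k = 1 × sec φ; at 69.4°, h = 1.000, k = 2.842, so h·k = 2.842.
True area = apparent / (areal scale) = 220000 / 2.842 ≈ 77400 km².

77400 km²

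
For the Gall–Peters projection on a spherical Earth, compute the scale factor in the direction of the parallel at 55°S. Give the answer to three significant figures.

Gall–Peters is a cylindrical equal-area projection with standard parallels at ±45°. Cylindrical equal-area (φ₀ = 45°): h = cos φ / cos 45° along meridians, k = cos 45° / cos φ along parallels; h·k = 1.
k = cos 45° / cos 55° = 0.7071/0.5736 = 1.233.

1.23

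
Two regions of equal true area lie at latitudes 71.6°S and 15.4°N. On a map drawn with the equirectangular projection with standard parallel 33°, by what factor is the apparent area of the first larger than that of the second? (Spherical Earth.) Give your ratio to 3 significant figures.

3.05

In the equirectangular projection with standard parallel φ₀ = 33° (x = Rλ cos φ₀, y = Rφ), meridians are true-scale (h = 1) and the parallel scale is k = cos φ₀ / cos φ.
Areal scale at 71.6°: h·k = 1.000 × 2.657 = 2.657.
Areal scale at 15.4°: h·k = 1.000 × 0.8699 = 0.8699.
Ratio = 2.657/0.8699 ≈ 3.05.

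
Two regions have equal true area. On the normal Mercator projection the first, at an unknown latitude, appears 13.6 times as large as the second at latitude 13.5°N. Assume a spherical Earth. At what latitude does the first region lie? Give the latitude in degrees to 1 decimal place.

For equal true areas on Mercator, apparent areas scale as sec²φ, so the ratio is cos²φ₂ / cos²φ₁.
cos²φ₂ / cos²φ₁ = 13.6  ⇒  cos φ₁ = cos 13.5° / √13.6 = 0.9724/3.688 = 0.2637.
φ₁ = arccos(0.2637) ≈ 74.7°.

74.7°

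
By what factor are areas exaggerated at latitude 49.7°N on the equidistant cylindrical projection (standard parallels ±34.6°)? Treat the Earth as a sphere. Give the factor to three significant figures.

1.27

The equidistant cylindrical projection with φ₀ = 34.6° has h = 1 (meridians true) and k = cos φ₀ / cos φ along parallels.
Areal scale = h·k = 1 × cos φ₀ / cos φ; at 49.7°, h = 1.000, k = 1.273, so h·k = 1.273.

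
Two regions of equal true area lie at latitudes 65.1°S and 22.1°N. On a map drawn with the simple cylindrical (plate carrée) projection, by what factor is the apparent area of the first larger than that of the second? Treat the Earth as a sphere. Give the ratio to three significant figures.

Plate carrée maps x = Rλ, y = Rφ. The meridian scale is h = 1 and the parallel scale is k = 1/cos φ = sec φ.
Areal scale at 65.1°: h·k = 1.000 × 2.375 = 2.375.
Areal scale at 22.1°: h·k = 1.000 × 1.079 = 1.079.
Ratio = 2.375/1.079 ≈ 2.20.

2.20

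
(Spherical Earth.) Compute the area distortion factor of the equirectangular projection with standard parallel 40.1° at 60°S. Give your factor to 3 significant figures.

1.53

The equidistant cylindrical projection with φ₀ = 40.1° has h = 1 (meridians true) and k = cos φ₀ / cos φ along parallels.
Areal scale = h·k = 1 × cos φ₀ / cos φ; at 60°, h = 1.000, k = 1.530, so h·k = 1.530.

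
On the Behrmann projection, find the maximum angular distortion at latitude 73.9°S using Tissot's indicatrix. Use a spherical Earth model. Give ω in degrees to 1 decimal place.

109.0°

Behrmann is a cylindrical equal-area projection with standard parallels at ±30°. For cylindrical equal-area with standard parallel φ₀, h = cos φ / cos φ₀ and k = cos φ₀ / cos φ, so h·k = 1.
At 73.9°: h = 0.3202, k = 3.123; principal scales a = 3.123, b = 0.3202.
sin(ω/2) = (a − b)/(a + b) = 2.803/3.443 = 0.8140, so ω = 2 arcsin(0.8140) ≈ 109.0°.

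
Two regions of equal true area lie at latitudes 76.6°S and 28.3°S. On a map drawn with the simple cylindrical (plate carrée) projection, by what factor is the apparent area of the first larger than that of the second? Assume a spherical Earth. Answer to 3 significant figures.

Plate carrée maps x = Rλ, y = Rφ. The meridian scale is h = 1 and the parallel scale is k = 1/cos φ = sec φ.
Areal scale at 76.6°: h·k = 1.000 × 4.315 = 4.315.
Areal scale at 28.3°: h·k = 1.000 × 1.136 = 1.136.
Ratio = 4.315/1.136 ≈ 3.80.

3.80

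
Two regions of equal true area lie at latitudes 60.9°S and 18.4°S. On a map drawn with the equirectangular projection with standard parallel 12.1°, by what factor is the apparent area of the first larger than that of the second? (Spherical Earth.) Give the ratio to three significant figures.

With standard parallel φ₀ = 12.1°, the equirectangular projection gives x = Rλ cos φ₀, y = Rφ, so h = 1 and k = cos 12.1° / cos φ.
Areal scale at 60.9°: h·k = 1.000 × 2.011 = 2.011.
Areal scale at 18.4°: h·k = 1.000 × 1.030 = 1.030.
Ratio = 2.011/1.030 ≈ 1.95.

1.95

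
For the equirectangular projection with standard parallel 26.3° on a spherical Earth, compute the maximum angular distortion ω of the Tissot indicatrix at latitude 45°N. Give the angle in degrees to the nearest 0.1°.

The equidistant cylindrical projection with φ₀ = 26.3° has h = 1 (meridians true) and k = cos φ₀ / cos φ along parallels.
At 45°: h = 1.000, k = 1.268; principal scales a = 1.268, b = 1.000.
sin(ω/2) = (a − b)/(a + b) = 0.2678/2.268 = 0.1181, so ω = 2 arcsin(0.1181) ≈ 13.6°.

13.6°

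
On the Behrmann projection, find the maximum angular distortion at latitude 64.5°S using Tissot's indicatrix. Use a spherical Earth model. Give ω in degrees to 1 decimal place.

Behrmann is a cylindrical equal-area projection with standard parallels at ±30°. For cylindrical equal-area with standard parallel φ₀, h = cos φ / cos φ₀ and k = cos φ₀ / cos φ, so h·k = 1.
At 64.5°: h = 0.4971, k = 2.012; principal scales a = 2.012, b = 0.4971.
sin(ω/2) = (a − b)/(a + b) = 1.515/2.509 = 0.6037, so ω = 2 arcsin(0.6037) ≈ 74.3°.

74.3°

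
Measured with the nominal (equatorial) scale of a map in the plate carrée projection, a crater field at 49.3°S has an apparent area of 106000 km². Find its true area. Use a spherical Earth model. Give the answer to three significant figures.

69100 km²

Plate carrée maps x = Rλ, y = Rφ. The meridian scale is h = 1 and the parallel scale is k = 1/cos φ = sec φ.
Areal scale = h·k = 1 × sec φ; at 49.3°, h = 1.000, k = 1.534, so h·k = 1.534.
True area = apparent / (areal scale) = 106000 / 1.534 ≈ 69100 km².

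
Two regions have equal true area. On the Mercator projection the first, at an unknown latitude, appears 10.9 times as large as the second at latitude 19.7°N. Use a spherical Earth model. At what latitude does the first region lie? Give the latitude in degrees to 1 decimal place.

73.4°

On Mercator, (apparent₁)/(apparent₂) = sec²φ₁ / sec²φ₂ when true areas are equal.
cos²φ₂ / cos²φ₁ = 10.9  ⇒  cos φ₁ = cos 19.7° / √10.9 = 0.9415/3.302 = 0.2852.
φ₁ = arccos(0.2852) ≈ 73.4°.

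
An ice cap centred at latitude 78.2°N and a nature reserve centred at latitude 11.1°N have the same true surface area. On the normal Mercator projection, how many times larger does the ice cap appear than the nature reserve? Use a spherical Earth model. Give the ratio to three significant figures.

23.0

Mercator areal scale is sec²φ.
At 78.2°: sec²(78.2°) = 1/0.2045² = 23.91.
At 11.1°: sec²(11.1°) = 1/0.9813² = 1.038.
Ratio = 23.91/1.038 = cos²(11.1°)/cos²(78.2°) ≈ 23.0.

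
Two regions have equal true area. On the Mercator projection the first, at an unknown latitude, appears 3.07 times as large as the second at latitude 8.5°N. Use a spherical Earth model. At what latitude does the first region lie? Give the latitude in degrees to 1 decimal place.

For equal true areas on Mercator, apparent areas scale as sec²φ, so the ratio is cos²φ₂ / cos²φ₁.
cos²φ₂ / cos²φ₁ = 3.07  ⇒  cos φ₁ = cos 8.5° / √3.07 = 0.9890/1.752 = 0.5645.
φ₁ = arccos(0.5645) ≈ 55.6°.

55.6°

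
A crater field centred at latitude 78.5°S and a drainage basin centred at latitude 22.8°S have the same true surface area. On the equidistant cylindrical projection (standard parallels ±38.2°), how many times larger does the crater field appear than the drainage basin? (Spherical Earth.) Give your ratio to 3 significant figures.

In the equirectangular projection with standard parallel φ₀ = 38.2° (x = Rλ cos φ₀, y = Rφ), meridians are true-scale (h = 1) and the parallel scale is k = cos φ₀ / cos φ.
Areal scale at 78.5°: h·k = 1.000 × 3.942 = 3.942.
Areal scale at 22.8°: h·k = 1.000 × 0.8525 = 0.8525.
Ratio = 3.942/0.8525 ≈ 4.62.

4.62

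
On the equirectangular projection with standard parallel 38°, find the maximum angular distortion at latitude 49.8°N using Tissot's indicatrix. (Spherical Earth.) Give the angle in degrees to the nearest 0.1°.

11.4°

With standard parallel φ₀ = 38°, the equirectangular projection gives x = Rλ cos φ₀, y = Rφ, so h = 1 and k = cos 38° / cos φ.
At 49.8°: h = 1.000, k = 1.221; principal scales a = 1.221, b = 1.000.
sin(ω/2) = (a − b)/(a + b) = 0.2209/2.221 = 0.09945, so ω = 2 arcsin(0.09945) ≈ 11.4°.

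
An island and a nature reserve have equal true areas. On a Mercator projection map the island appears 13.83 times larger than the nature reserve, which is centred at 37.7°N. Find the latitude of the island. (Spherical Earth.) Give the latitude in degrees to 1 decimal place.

Mercator areal scale is sec²φ, so apparent-area ratio = sec²φ₁ / sec²φ₂ = cos²φ₂ / cos²φ₁.
cos²φ₂ / cos²φ₁ = 13.83  ⇒  cos φ₁ = cos 37.7° / √13.83 = 0.7912/3.719 = 0.2128.
φ₁ = arccos(0.2128) ≈ 77.7°.

77.7°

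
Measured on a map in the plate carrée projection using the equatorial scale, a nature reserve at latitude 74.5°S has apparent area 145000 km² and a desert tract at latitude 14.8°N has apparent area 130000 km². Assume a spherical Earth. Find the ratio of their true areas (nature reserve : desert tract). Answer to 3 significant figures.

0.308

On the plate carrée, areal scale = h·k = 1 × sec φ, so true area = apparent × cos φ.
True area of nature reserve: 145000 × cos(74.5°) = 145000 × 0.2672 = 38750 km².
True area of desert tract: 130000 × cos(14.8°) = 130000 × 0.9668 = 125700 km².
Ratio = 38750 / 125700 ≈ 0.308.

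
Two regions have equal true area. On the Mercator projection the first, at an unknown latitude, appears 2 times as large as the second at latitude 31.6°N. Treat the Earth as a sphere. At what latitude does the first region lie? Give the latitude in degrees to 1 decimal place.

53.0°

For equal true areas on Mercator, apparent areas scale as sec²φ, so the ratio is cos²φ₂ / cos²φ₁.
cos²φ₂ / cos²φ₁ = 2  ⇒  cos φ₁ = cos 31.6° / √2 = 0.8517/1.414 = 0.6023.
φ₁ = arccos(0.6023) ≈ 53.0°.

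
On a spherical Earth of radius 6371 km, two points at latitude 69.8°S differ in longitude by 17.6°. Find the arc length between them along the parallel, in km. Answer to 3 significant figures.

676 km

Arc length along a parallel = R cos φ · Δλ (with Δλ in radians).
= 6371 × cos 69.8° × (17.6° × π/180) = 6371 × 0.3453 × 0.3072 ≈ 676 km.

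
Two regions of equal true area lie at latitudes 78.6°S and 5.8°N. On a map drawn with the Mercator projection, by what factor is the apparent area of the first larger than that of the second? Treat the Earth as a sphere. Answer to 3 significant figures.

25.3

Mercator areal scale is sec²φ.
At 78.6°: sec²(78.6°) = 1/0.1977² = 25.60.
At 5.8°: sec²(5.8°) = 1/0.9949² = 1.010.
Ratio = 25.60/1.010 = cos²(5.8°)/cos²(78.6°) ≈ 25.3.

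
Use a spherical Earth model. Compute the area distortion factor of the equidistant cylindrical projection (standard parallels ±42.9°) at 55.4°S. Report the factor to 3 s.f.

With standard parallel φ₀ = 42.9°, the equirectangular projection gives x = Rλ cos φ₀, y = Rφ, so h = 1 and k = cos 42.9° / cos φ.
Areal scale = h·k = 1 × cos φ₀ / cos φ; at 55.4°, h = 1.000, k = 1.290, so h·k = 1.290.

1.29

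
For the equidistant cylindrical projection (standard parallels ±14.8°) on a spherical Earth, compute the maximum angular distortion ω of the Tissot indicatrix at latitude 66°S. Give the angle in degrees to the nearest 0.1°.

With standard parallel φ₀ = 14.8°, the equirectangular projection gives x = Rλ cos φ₀, y = Rφ, so h = 1 and k = cos 14.8° / cos φ.
At 66°: h = 1.000, k = 2.377; principal scales a = 2.377, b = 1.000.
sin(ω/2) = (a − b)/(a + b) = 1.377/3.377 = 0.4078, so ω = 2 arcsin(0.4078) ≈ 48.1°.

48.1°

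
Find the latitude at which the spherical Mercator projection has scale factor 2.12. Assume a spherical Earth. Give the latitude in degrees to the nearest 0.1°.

Mercator scale is k = sec φ = 1/cos φ.
1/cos φ = 2.12  ⇒  cos φ = 0.4717  ⇒  φ = arccos(0.4717) ≈ 61.9°.

61.9°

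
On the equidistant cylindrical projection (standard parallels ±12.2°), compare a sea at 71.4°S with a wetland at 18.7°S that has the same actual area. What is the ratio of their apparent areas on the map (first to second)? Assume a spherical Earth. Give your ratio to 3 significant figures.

2.97

The equidistant cylindrical projection with φ₀ = 12.2° has h = 1 (meridians true) and k = cos φ₀ / cos φ along parallels.
Areal scale at 71.4°: h·k = 1.000 × 3.064 = 3.064.
Areal scale at 18.7°: h·k = 1.000 × 1.032 = 1.032.
Ratio = 3.064/1.032 ≈ 2.97.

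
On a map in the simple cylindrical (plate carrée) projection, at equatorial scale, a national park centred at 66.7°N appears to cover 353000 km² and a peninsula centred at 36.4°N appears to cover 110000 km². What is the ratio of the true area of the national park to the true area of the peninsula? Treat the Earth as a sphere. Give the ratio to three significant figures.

Plate carrée has h = 1 and k = sec φ, giving areal scale sec φ; true area = (apparent area) · cos φ.
True area of national park: 353000 × cos(66.7°) = 353000 × 0.3955 = 139600 km².
True area of peninsula: 110000 × cos(36.4°) = 110000 × 0.8049 = 88540 km².
Ratio = 139600 / 88540 ≈ 1.58.

1.58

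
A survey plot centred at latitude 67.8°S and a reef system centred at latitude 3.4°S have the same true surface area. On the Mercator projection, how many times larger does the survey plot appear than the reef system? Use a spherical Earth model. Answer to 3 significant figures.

On Mercator, area is exaggerated by sec²φ = 1/cos²φ.
At 67.8°: sec²(67.8°) = 1/0.3778² = 7.005.
At 3.4°: sec²(3.4°) = 1/0.9982² = 1.004.
Ratio = 7.005/1.004 = cos²(3.4°)/cos²(67.8°) ≈ 6.98.

6.98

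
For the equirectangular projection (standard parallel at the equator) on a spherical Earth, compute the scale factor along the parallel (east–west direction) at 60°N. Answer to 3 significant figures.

2.00

In the plate carrée (x = Rλ, y = Rφ), meridians are true-scale (h = 1) and parallels are stretched by k = sec φ.
k = 1/cos 60° = 1/0.5000 = 2.000.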